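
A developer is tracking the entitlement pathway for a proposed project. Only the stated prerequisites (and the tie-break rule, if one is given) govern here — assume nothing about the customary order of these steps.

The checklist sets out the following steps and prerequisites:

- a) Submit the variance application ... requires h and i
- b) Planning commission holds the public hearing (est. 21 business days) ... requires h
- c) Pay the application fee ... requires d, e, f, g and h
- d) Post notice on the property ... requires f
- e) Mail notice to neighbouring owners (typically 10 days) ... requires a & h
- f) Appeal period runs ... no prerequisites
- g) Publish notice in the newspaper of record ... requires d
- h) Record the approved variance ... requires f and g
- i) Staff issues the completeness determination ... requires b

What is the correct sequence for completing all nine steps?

Only f has no prerequisites, so it is first.
That leaves d as the only ready step → d.
g needed d, now all done → g.
Next only h has its prerequisites met → h.
That leaves b as the only ready step → b.
i is the only step now ready → i.
a needed h and i, now all done → a.
That leaves e as the only ready step → e.
c needed d, e, f, g and h, now all done → c.

f d g h b i a e c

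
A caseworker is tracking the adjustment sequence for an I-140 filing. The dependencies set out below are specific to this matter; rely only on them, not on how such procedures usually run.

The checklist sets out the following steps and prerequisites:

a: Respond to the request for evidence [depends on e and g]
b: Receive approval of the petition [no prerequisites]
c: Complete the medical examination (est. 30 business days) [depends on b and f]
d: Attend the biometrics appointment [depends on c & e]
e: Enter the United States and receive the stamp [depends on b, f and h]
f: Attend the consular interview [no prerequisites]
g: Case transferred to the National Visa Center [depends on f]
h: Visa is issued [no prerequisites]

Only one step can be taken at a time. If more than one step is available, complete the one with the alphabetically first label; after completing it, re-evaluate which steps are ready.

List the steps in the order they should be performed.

b, f, c, g, h, e, a, d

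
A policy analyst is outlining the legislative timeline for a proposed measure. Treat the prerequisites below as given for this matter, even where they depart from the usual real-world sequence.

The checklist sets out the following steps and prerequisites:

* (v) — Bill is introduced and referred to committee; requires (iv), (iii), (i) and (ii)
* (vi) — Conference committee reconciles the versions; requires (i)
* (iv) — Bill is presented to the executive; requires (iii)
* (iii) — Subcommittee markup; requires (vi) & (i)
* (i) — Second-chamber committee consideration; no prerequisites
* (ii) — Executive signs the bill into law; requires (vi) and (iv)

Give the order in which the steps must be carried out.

(i), (vi), (iii), (iv), (ii), (v)

(i) is the only step with nothing outstanding, so it goes first.
(vi) needed (i), now all done → (vi).
(iii) needed (vi) and (i), now all done → (iii).
(iv) needed (iii), now all done → (iv).
(ii) needed (vi) and (iv), now all done → (ii).
(v) is the only step now ready → (v).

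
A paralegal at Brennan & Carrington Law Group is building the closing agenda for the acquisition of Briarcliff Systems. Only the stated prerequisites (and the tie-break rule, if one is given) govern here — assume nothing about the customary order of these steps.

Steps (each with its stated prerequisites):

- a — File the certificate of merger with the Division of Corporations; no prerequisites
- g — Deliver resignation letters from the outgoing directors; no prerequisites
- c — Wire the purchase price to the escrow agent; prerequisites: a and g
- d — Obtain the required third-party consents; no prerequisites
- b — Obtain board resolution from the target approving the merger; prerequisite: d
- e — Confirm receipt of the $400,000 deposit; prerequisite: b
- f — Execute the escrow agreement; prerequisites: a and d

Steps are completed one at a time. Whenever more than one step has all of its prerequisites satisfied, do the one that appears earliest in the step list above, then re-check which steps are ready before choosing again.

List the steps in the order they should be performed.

a, g and d have no prerequisites; a is listed earlier, so a is first.
Now g and d have their prerequisites met. g is listed earlier, so g next.
Ready: c and d. c is listed earlier → c.
That leaves d as the only ready step → d.
b and f are both available; b is listed earlier → b.
e now also ready, so the ready set is {e, f}; e is listed earlier → e.
f needed a and d, now all done → f.

a g c d b e f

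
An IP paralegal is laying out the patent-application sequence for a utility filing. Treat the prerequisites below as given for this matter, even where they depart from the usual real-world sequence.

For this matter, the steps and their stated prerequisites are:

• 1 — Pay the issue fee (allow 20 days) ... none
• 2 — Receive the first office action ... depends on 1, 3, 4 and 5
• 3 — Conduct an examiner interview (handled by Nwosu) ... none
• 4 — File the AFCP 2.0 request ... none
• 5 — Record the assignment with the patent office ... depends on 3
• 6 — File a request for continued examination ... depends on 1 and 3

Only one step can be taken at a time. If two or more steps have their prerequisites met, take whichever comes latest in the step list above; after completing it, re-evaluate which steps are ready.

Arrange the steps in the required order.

4, 3 and 1 have no prerequisites; 4 is listed later, so 4 is first.
Ready: 3 and 1. 3 is listed later → 3.
Now 5 and 1 have their prerequisites met. 5 is listed later, so 5 next.
1 is the only step now ready → 1.
Now 6 and 2 have their prerequisites met. 6 is listed later, so 6 next.
That leaves 2 as the only ready step → 2.

4 3 5 1 6 2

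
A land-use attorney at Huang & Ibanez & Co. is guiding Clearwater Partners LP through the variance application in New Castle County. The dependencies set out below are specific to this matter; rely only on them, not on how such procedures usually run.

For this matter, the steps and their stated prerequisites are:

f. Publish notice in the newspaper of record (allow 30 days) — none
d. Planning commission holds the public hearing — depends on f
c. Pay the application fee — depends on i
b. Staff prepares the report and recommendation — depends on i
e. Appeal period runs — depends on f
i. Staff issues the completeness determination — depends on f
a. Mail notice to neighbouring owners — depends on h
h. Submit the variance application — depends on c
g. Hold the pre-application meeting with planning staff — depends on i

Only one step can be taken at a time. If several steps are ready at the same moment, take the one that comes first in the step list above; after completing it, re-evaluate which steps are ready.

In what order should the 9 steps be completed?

Only f has no prerequisites, so it is first.
d, e and i are all available; d is listed earlier → d.
Now e and i have their prerequisites met. e is listed earlier, so e next.
Next only i has its prerequisites met → i.
Now c, b and g have their prerequisites met. c is listed earlier, so c next.
h now also ready, so the ready set is {b, h, g}; b is listed earlier → b.
h and g are both available; h is listed earlier → h.
Ready: a and g. a is listed earlier → a.
Next only g has its prerequisites met → g.

f, d, e, i, c, b, h, a, g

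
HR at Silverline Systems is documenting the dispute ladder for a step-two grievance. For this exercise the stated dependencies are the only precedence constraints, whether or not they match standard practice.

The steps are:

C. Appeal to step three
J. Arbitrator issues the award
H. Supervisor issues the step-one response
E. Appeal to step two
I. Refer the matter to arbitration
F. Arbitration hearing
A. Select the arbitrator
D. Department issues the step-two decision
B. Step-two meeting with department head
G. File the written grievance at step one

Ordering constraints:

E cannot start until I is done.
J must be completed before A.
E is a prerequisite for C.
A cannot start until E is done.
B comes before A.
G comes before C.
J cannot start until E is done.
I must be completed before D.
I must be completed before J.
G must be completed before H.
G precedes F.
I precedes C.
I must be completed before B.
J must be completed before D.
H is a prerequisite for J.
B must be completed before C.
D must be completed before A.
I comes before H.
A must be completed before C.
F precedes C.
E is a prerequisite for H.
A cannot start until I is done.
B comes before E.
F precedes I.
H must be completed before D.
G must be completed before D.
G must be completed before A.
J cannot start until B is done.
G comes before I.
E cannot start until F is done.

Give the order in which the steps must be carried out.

G, F, I, B, E, H, J, D, A, C

Only G has no prerequisites, so it is first.
F is the only step now ready → F.
Next only I has its prerequisites met → I.
B needed I, now all done → B.
E needed I, F and B, now all done → E.
That leaves H as the only ready step → H.
J is the only step now ready → J.
D is the only step now ready → D.
That leaves A as the only ready step → A.
C needed E, I, F, A, B and G, now all done → C.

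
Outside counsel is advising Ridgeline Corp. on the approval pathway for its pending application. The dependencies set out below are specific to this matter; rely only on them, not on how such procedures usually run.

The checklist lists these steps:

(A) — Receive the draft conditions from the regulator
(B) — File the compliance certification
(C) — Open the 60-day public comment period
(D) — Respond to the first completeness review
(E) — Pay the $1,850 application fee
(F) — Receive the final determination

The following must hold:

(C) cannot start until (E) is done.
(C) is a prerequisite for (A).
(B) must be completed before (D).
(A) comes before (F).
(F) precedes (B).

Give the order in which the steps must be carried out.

(E), (C), (A), (F), (B), (D)

(E) is the only step with nothing outstanding, so it goes first.
Next only (C) has its prerequisites met → (C).
(A) needed (C), now all done → (A).
That leaves (F) as the only ready step → (F).
Next only (B) has its prerequisites met → (B).
(D) is the only step now ready → (D).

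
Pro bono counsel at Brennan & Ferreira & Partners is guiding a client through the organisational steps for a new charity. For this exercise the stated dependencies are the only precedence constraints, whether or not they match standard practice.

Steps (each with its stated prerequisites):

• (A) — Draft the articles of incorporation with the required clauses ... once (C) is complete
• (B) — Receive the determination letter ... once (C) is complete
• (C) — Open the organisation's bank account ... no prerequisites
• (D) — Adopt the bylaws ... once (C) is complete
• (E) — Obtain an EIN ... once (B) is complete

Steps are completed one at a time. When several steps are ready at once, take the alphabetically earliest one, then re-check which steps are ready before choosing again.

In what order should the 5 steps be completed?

Only (C) has no prerequisites, so it is first.
Ready: (A), (B) and (D). (A) has the earlier label → (A).
Ready: (B) and (D). (B) has the earlier label → (B).
(E) now also ready, so the ready set is {(D), (E)}; (D) has the earlier label → (D).
(E) needed (B), now all done → (E).

(C) → (A) → (B) → (D) → (E)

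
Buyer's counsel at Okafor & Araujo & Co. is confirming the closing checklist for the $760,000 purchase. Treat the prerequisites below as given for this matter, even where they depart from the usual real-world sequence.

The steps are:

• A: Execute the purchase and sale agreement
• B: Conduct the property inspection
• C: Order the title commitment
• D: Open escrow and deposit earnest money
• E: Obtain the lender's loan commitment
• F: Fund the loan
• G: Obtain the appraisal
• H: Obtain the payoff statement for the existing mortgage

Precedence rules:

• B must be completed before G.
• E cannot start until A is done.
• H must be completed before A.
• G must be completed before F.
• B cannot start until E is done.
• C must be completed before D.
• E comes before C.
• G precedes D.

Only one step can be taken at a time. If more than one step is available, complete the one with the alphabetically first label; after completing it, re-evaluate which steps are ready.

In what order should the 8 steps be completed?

H, A, E, B, C, G, D, F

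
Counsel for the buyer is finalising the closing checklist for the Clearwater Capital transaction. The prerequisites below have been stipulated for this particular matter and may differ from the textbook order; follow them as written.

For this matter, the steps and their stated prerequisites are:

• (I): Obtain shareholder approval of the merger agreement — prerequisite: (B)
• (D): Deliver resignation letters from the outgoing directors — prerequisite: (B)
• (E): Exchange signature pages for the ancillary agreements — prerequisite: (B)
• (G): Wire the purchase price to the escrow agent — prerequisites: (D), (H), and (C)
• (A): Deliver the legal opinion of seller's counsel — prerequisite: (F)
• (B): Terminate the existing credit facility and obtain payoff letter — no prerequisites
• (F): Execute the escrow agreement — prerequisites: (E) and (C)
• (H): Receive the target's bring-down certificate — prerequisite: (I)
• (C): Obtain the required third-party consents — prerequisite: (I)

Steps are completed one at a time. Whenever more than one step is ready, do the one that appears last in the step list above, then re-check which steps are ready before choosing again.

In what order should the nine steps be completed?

(B) has no prerequisites → (B) first.
(E), (D) and (I) are all available; (E) is listed later → (E).
Now (D) and (I) have their prerequisites met. (D) is listed later, so (D) next.
(I) needed (B), now all done → (I).
Now (C) and (H) have their prerequisites met. (C) is listed later, so (C) next.
(F) now also ready, so the ready set is {(H), (F)}; (H) is listed later → (H).
Ready: (F) and (G). (F) is listed later → (F).
Now (A) and (G) have their prerequisites met. (A) is listed later, so (A) next.
(G) needed (C), (H) and (D), now all done → (G).

(B) (E) (D) (I) (C) (H) (F) (A) (G)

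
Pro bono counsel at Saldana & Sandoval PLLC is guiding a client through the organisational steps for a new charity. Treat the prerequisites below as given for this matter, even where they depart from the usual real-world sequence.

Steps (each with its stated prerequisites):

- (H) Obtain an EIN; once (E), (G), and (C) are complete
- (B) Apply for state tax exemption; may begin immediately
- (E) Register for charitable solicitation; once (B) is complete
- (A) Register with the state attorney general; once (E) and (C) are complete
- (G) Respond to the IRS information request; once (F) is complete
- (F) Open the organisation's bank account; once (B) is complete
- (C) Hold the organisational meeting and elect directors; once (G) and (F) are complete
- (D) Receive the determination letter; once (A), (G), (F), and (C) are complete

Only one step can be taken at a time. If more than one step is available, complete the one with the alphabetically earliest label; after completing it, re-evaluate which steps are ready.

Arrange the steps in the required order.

(B) has no prerequisites → (B) first.
(E) and (F) are both available; (E) has the earlier label → (E).
(F) needed (B), now all done → (F).
(G) needed (F), now all done → (G).
Next only (C) has its prerequisites met → (C).
(A) and (H) are both available; (A) has the earlier label → (A).
Ready: (D) and (H). (D) has the earlier label → (D).
(H) needed (C), (E) and (G), now all done → (H).

(B), (E), (F), (G), (C), (A), (D), (H)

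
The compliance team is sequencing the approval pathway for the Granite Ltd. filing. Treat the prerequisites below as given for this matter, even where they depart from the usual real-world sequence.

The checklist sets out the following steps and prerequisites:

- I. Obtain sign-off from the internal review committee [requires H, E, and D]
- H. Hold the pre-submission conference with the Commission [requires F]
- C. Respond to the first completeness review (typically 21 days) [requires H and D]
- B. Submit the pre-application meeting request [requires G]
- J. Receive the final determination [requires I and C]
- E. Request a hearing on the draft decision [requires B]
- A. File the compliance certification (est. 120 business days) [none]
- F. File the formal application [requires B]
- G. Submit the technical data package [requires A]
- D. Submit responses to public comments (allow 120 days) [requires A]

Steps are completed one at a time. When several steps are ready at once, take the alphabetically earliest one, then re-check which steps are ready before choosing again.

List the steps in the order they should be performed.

Only A has no prerequisites, so it is first.
Now D and G have their prerequisites met. D has the earlier label, so D next.
Next only G has its prerequisites met → G.
That leaves B as the only ready step → B.
Now E and F have their prerequisites met. E has the earlier label, so E next.
F needed B, now all done → F.
H needed F, now all done → H.
Ready: C and I. C has the earlier label → C.
Next only I has its prerequisites met → I.
That leaves J as the only ready step → J.

A, D, G, B, E, F, H, C, I, J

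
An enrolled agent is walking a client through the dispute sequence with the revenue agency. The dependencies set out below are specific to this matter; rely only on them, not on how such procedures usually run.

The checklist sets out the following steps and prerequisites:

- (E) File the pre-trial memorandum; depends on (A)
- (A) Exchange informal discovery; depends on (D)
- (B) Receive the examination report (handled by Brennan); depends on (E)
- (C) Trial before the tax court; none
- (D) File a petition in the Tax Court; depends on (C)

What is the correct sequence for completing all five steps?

(C), (D), (A), (E), (B)

Only (C) has no prerequisites, so it is first.
That leaves (D) as the only ready step → (D).
(A) is the only step now ready → (A).
(E) is the only step now ready → (E).
(B) needed (E), now all done → (B).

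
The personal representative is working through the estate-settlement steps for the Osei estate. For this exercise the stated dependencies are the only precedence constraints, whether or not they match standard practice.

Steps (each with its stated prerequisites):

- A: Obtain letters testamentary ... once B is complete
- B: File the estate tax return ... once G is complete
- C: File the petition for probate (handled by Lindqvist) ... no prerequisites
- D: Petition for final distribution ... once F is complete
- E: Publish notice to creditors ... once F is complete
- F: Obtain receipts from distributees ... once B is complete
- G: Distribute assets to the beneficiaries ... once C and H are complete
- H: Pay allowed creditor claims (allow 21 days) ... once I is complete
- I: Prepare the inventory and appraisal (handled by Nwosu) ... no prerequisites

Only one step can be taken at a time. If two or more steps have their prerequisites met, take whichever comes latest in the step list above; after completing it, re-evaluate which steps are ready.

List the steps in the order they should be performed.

I → H → C → G → B → F → E → D → A

I and C have no prerequisites; I is listed later, so I is first.
H and C are both available; H is listed later → H.
Next only C has its prerequisites met → C.
G needed H and C, now all done → G.
B is the only step now ready → B.
F and A are both available; F is listed later → F.
E and D now also ready, so the ready set is {E, D, A}; E is listed later → E.
Ready: D and A. D is listed later → D.
A needed B, now all done → A.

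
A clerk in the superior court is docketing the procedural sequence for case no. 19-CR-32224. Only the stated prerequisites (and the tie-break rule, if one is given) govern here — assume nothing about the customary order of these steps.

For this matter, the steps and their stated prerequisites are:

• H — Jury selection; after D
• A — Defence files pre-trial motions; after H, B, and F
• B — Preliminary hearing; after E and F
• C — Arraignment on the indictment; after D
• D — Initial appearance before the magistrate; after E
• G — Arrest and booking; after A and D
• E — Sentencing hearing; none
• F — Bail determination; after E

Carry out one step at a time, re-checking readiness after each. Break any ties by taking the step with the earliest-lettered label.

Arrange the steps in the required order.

E, D, C, F, B, H, A, G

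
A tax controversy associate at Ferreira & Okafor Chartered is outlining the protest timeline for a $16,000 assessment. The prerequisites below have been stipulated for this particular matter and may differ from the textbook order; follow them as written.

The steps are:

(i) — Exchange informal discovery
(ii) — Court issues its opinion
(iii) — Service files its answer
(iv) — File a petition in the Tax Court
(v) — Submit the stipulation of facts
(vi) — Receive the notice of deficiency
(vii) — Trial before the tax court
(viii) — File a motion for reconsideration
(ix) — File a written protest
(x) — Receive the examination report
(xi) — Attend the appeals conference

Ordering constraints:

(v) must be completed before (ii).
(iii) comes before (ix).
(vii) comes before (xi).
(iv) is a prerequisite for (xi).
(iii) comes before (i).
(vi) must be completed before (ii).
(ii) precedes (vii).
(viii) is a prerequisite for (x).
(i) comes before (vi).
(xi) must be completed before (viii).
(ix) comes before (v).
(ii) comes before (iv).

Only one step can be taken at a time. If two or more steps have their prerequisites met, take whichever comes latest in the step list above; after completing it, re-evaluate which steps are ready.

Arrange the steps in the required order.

Only (iii) has no prerequisites, so it is first.
(ix) and (i) are both available; (ix) is listed later → (ix).
(v) and (i) are both available; (v) is listed later → (v).
(i) is the only step now ready → (i).
(vi) is the only step now ready → (vi).
Next only (ii) has its prerequisites met → (ii).
(vii) and (iv) are both available; (vii) is listed later → (vii).
(iv) needed (ii), now all done → (iv).
(xi) needed (vii) and (iv), now all done → (xi).
(viii) needed (xi), now all done → (viii).
(x) is the only step now ready → (x).

(iii) (ix) (v) (i) (vi) (ii) (vii) (iv) (xi) (viii) (x)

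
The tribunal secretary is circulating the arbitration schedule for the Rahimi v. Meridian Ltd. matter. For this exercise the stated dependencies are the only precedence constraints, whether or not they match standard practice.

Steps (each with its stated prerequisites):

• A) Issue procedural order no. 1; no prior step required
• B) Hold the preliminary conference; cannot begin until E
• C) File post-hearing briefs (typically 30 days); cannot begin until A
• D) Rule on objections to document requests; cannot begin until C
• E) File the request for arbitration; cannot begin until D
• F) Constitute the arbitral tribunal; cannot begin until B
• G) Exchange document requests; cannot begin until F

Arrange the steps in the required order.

A is the only step with nothing outstanding, so it goes first.
C is the only step now ready → C.
D needed C, now all done → D.
That leaves E as the only ready step → E.
B is the only step now ready → B.
F needed B, now all done → F.
Next only G has its prerequisites met → G.

A C D E B F G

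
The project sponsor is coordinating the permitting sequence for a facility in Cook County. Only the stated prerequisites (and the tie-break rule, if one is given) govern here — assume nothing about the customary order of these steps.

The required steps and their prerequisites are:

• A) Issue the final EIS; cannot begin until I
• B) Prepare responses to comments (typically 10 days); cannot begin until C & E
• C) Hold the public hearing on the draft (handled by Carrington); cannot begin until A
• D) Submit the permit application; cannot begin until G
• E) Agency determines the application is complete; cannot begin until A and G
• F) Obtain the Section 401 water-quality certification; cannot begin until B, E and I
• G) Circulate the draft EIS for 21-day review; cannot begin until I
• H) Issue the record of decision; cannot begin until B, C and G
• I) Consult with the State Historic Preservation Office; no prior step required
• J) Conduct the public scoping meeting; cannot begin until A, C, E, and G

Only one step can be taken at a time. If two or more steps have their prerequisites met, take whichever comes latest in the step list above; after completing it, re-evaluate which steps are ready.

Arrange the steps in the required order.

I has no prerequisites → I first.
Ready: G and A. G is listed later → G.
D and A are both available; D is listed later → D.
A needed I, now all done → A.
Ready: E and C. E is listed later → E.
That leaves C as the only ready step → C.
Ready: J and B. J is listed later → J.
Next only B has its prerequisites met → B.
Ready: H and F. H is listed later → H.
F is the only step now ready → F.

I G D A E C J B H F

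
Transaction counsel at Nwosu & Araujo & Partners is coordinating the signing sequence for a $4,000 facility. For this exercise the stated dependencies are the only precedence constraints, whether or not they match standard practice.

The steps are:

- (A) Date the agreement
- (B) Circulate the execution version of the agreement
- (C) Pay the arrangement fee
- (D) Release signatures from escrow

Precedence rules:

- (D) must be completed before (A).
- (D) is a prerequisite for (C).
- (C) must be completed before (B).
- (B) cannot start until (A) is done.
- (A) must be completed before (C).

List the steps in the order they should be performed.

(D) has no prerequisites → (D) first.
That leaves (A) as the only ready step → (A).
(C) needed (A) and (D), now all done → (C).
Next only (B) has its prerequisites met → (B).

(D), (A), (C), (B)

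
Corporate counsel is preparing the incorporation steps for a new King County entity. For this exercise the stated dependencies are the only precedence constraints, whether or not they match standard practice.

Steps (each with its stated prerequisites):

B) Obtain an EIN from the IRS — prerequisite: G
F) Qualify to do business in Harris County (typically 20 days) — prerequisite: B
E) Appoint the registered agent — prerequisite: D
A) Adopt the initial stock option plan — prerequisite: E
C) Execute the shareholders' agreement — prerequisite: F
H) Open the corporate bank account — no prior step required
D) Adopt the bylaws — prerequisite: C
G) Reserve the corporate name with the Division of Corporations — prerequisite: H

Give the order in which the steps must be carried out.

H G B F C D E A

Only H has no prerequisites, so it is first.
Next only G has its prerequisites met → G.
B is the only step now ready → B.
F is the only step now ready → F.
That leaves C as the only ready step → C.
That leaves D as the only ready step → D.
E is the only step now ready → E.
A is the only step now ready → A.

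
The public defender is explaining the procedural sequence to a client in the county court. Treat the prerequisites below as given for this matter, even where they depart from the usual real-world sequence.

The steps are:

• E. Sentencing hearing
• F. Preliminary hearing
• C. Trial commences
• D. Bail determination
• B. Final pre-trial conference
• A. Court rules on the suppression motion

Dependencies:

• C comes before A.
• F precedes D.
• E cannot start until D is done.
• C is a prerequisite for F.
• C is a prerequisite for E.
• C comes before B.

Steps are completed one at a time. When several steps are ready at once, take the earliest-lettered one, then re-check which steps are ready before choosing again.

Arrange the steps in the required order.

Only C has no prerequisites, so it is first.
Ready: A, B and F. A has the earlier label → A.
Now B and F have their prerequisites met. B has the earlier label, so B next.
That leaves F as the only ready step → F.
That leaves D as the only ready step → D.
E needed C and D, now all done → E.

C, A, B, F, D, E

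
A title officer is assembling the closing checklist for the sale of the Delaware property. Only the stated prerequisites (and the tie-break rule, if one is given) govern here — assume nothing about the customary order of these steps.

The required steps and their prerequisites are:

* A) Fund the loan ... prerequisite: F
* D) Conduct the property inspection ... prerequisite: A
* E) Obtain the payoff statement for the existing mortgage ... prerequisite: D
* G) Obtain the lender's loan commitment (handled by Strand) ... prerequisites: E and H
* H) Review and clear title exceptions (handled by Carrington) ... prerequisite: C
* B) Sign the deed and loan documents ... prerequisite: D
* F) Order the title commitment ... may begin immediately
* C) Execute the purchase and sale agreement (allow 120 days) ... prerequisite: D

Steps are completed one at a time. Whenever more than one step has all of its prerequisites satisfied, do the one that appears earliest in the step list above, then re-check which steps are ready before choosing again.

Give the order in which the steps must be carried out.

Only F has no prerequisites, so it is first.
That leaves A as the only ready step → A.
D needed A, now all done → D.
E, B and C are all available; E is listed earlier → E.
Ready: B and C. B is listed earlier → B.
That leaves C as the only ready step → C.
Next only H has its prerequisites met → H.
G is the only step now ready → G.

F, A, D, E, B, C, H, G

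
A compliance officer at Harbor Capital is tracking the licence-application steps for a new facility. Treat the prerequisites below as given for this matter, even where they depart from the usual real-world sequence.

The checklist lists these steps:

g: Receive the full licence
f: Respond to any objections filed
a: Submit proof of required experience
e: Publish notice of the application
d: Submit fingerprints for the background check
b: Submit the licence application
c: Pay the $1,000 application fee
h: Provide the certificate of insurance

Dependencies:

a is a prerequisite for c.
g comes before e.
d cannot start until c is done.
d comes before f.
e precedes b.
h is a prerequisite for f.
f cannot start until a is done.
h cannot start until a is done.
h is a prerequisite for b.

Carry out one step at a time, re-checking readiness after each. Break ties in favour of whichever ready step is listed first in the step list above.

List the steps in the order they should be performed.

g and a have no prerequisites; g is listed earlier, so g is first.
a and e are both available; a is listed earlier → a.
c and h now also ready, so the ready set is {e, c, h}; e is listed earlier → e.
c and h are both available; c is listed earlier → c.
d now also ready, so the ready set is {d, h}; d is listed earlier → d.
h needed a, now all done → h.
Ready: f and b. f is listed earlier → f.
b is the only step now ready → b.

g a e c d h f b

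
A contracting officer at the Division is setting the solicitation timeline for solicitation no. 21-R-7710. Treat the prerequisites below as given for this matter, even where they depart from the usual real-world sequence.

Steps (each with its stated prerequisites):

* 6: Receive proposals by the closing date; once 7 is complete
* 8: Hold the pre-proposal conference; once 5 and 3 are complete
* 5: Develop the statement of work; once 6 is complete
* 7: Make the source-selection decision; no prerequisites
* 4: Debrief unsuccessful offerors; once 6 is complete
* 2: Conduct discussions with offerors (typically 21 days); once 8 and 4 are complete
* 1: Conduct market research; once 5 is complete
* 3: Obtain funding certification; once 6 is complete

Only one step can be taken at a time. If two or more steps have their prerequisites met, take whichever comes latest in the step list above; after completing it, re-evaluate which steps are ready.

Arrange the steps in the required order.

7 has no prerequisites → 7 first.
6 needed 7, now all done → 6.
Ready: 3, 4 and 5. 3 is listed later → 3.
Now 4 and 5 have their prerequisites met. 4 is listed later, so 4 next.
Next only 5 has its prerequisites met → 5.
1 and 8 are both available; 1 is listed later → 1.
That leaves 8 as the only ready step → 8.
2 needed 4 and 8, now all done → 2.

7 → 6 → 3 → 4 → 5 → 1 → 8 → 2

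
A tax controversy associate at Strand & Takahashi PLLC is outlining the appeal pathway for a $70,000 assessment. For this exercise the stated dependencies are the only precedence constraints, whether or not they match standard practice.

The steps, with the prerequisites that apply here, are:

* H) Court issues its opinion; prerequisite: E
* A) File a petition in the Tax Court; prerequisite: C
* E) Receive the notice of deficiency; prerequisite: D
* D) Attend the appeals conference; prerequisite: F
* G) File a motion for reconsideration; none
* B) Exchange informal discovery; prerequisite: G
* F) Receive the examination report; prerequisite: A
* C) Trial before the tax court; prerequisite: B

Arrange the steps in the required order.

G B C A F D E H

G has no prerequisites → G first.
B is the only step now ready → B.
That leaves C as the only ready step → C.
That leaves A as the only ready step → A.
That leaves F as the only ready step → F.
D is the only step now ready → D.
E is the only step now ready → E.
That leaves H as the only ready step → H.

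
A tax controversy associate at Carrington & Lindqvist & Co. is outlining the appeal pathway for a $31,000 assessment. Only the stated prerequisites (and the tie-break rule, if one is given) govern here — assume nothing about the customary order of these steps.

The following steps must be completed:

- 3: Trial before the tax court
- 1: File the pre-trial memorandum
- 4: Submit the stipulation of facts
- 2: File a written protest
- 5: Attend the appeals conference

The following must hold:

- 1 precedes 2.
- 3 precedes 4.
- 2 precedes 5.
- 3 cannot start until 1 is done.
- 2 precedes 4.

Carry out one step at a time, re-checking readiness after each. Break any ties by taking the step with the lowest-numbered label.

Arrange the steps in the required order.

1 is the only step with nothing outstanding, so it goes first.
2 and 3 are both available; 2 has the earlier label → 2.
5 now also ready, so the ready set is {3, 5}; 3 has the earlier label → 3.
Now 4 and 5 have their prerequisites met. 4 has the earlier label, so 4 next.
Next only 5 has its prerequisites met → 5.

1, 2, 3, 4, 5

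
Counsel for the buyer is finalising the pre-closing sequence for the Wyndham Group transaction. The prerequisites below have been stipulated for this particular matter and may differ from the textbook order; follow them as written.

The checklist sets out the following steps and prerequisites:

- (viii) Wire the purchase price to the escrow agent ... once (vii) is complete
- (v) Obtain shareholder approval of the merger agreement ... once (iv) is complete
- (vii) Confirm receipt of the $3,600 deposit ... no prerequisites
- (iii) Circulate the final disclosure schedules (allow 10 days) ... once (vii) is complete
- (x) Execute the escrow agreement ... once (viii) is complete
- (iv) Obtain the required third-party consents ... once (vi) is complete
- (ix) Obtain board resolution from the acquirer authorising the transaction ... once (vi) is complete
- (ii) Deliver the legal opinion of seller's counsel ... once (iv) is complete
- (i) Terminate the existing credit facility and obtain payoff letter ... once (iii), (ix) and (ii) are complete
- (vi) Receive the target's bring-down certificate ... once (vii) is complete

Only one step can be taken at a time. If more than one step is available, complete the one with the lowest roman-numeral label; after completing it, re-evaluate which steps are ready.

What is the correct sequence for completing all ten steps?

(vii) has no prerequisites → (vii) first.
(iii), (vi) and (viii) are all available; (iii) has the earlier label → (iii).
Ready: (vi) and (viii). (vi) has the earlier label → (vi).
(iv) and (ix) now also ready, so the ready set is {(iv), (viii), (ix)}; (iv) has the earlier label → (iv).
Ready: (ii), (v), (viii) and (ix). (ii) has the earlier label → (ii).
Ready: (v), (viii) and (ix). (v) has the earlier label → (v).
Ready: (viii) and (ix). (viii) has the earlier label → (viii).
(x) now also ready, so the ready set is {(ix), (x)}; (ix) has the earlier label → (ix).
Now (i) and (x) have their prerequisites met. (i) has the earlier label, so (i) next.
That leaves (x) as the only ready step → (x).

(vii), (iii), (vi), (iv), (ii), (v), (viii), (ix), (i), (x)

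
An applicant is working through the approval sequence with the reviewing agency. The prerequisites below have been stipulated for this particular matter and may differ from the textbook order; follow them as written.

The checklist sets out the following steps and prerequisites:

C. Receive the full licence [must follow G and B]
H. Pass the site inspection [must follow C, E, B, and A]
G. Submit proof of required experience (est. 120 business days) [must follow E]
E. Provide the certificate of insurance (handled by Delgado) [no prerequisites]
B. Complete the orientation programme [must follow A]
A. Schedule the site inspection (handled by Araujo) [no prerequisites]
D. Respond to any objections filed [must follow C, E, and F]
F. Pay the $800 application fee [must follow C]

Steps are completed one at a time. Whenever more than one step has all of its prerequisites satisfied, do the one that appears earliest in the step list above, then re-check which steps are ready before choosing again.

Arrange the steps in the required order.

E G A B C H F D

E and A have no prerequisites; E is listed earlier, so E is first.
G now also ready, so the ready set is {G, A}; G is listed earlier → G.
A is the only step now ready → A.
B needed A, now all done → B.
Next only C has its prerequisites met → C.
Ready: H and F. H is listed earlier → H.
F needed C, now all done → F.
D needed C, E and F, now all done → D.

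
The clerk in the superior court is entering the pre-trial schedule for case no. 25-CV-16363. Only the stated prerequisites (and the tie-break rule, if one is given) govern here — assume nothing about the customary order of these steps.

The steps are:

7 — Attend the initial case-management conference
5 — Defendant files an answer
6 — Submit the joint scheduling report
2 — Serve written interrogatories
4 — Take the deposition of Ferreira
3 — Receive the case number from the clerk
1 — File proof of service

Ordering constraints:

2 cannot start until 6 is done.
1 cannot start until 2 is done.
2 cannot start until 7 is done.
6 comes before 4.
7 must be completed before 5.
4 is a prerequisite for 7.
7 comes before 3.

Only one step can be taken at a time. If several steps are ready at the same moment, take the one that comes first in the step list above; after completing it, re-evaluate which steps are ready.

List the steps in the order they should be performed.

6 → 4 → 7 → 5 → 2 → 3 → 1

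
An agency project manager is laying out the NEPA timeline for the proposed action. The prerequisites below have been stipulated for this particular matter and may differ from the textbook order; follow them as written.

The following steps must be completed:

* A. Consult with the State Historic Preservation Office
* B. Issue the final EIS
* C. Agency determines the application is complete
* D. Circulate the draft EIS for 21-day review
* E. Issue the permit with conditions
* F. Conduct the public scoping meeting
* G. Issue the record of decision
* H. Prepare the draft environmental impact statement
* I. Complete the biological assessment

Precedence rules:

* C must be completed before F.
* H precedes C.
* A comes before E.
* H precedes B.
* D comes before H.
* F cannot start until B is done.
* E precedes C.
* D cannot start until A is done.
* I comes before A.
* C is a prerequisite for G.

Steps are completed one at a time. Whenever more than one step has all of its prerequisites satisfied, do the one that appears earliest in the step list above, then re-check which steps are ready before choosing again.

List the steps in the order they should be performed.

I, A, D, E, H, B, C, F, G

I is the only step with nothing outstanding, so it goes first.
A needed I, now all done → A.
D and E are both available; D is listed earlier → D.
Ready: E and H. E is listed earlier → E.
H needed D, now all done → H.
Ready: B and C. B is listed earlier → B.
Next only C has its prerequisites met → C.
F and G are both available; F is listed earlier → F.
G is the only step now ready → G.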